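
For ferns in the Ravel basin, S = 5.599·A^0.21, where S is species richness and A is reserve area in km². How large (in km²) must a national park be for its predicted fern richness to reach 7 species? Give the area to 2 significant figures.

2.9 km²

7 = 5.599 × A^0.21  ⇒  A^0.21 = 7/5.599 = 1.25
ln A = ln(1.25) / 0.21 = 0.2233 / 0.21 = 1.0634
A = e^1.0634 ≈ 2.896 km²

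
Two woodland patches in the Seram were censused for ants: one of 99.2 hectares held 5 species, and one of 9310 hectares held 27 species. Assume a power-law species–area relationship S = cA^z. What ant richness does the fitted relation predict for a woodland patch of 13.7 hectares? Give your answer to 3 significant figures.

2.40

z = ln(27/5) / ln(9310/99.2) = 1.6864 / 4.5417 = 0.3713
c = 5 / 99.2^0.3713 = 5 / 5.512 = 0.9071
S₃ = 0.9071 × 13.7^0.3713 = 0.9071 × 2.643 ≈ 2.397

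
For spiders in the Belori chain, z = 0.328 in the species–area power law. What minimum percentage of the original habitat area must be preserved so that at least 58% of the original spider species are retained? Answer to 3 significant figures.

Need (A_new/A_old)^0.328 = 0.58, so A_new/A_old = 0.58^(1/0.328) = 0.58^3.049
ln(A_new/A_old) = ln 0.58 / 0.328 = -0.5447 / 0.328 = -1.6608
A_new/A_old = e^-1.6608 ≈ 0.19

19.0%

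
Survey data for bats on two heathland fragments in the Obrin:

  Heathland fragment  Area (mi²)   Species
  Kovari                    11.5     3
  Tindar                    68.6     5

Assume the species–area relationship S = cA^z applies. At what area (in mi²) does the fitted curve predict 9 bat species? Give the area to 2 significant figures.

540 mi²

z = ln(5/3) / ln(68.6/11.5) = 0.5108 / 1.7859 = 0.2860
c = 3 / 11.5^0.2860 = 3 / 2.011 = 1.492
A = (9/1.492)^(1/0.2860) ⇒ ln A = ln(6.033)/0.2860 = 6.2833
A = e^6.2833 ≈ 535.6 mi²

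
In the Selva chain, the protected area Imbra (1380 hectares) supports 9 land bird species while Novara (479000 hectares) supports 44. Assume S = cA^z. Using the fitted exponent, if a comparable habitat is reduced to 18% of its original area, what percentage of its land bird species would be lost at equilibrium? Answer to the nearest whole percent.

z = ln(44/9) / ln(479000/1380) = 1.5870 / 5.8496 = 0.2713
S_new/S_old = (A_new/A_old)^z = 0.18^0.2713 = exp(0.2713 × -1.7148) = 0.628
Fraction lost = 1 − 0.628 = 0.372

37%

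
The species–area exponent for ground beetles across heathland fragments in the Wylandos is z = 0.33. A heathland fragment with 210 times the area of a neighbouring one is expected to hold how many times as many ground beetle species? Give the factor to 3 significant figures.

5.84

S₂/S₁ = (A₂/A₁)^z = 210^0.33
ln(S₂/S₁) = 0.33 × ln 210 = 0.33 × 5.3471 = 1.7645
S₂/S₁ = e^1.7645 ≈ 5.839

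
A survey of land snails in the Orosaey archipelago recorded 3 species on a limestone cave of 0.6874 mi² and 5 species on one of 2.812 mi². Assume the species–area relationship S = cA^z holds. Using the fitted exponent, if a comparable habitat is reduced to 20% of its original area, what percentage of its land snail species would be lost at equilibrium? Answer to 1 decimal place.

z = ln(5/3) / ln(2.812/0.6874) = 0.5108 / 1.4087 = 0.3626
S_new/S_old = (A_new/A_old)^z = 0.2^0.3626 = exp(0.3626 × -1.6094) = 0.5579
Fraction lost = 1 − 0.5579 = 0.4421

44.2%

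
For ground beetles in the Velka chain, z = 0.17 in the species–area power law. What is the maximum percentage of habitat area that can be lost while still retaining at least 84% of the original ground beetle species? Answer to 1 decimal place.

Need (A_new/A_old)^0.17 = 0.84, so A_new/A_old = 0.84^(1/0.17) = 0.84^5.882
ln(A_new/A_old) = ln 0.84 / 0.17 = -0.1744 / 0.17 = -1.0256
A_new/A_old = e^-1.0256 ≈ 0.3586
Fraction that can be lost = 1 − 0.3586 = 0.6414

64.1%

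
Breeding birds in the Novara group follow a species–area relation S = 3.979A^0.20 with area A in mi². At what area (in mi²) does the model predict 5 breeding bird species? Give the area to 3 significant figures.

3.13 mi²

5 = 3.979 × A^0.2  ⇒  A^0.2 = 5/3.979 = 1.257
ln A = ln(1.257) / 0.2 = 0.2284 / 0.2 = 1.1420
A = e^1.1420 ≈ 3.133 mi²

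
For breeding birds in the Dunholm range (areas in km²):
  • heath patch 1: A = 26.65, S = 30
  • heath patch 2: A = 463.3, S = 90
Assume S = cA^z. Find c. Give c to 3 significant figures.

z = ln(S₂/S₁) / ln(A₂/A₁) = ln(90/30) / ln(463.3/26.65) = 1.0986 / 2.8556 = 0.3847
c = S₁ / A₁^z = 30 / 26.65^0.3847 = 30 / 3.536 = 8.484

8.48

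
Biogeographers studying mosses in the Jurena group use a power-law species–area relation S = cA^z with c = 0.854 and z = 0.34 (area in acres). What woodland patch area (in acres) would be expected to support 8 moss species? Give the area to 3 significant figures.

721 acres

8 = 0.854 × A^0.34  ⇒  A^0.34 = 8/0.854 = 9.368
ln A = ln(9.368) / 0.34 = 2.2373 / 0.34 = 6.5802
A = e^6.5802 ≈ 720.7 acres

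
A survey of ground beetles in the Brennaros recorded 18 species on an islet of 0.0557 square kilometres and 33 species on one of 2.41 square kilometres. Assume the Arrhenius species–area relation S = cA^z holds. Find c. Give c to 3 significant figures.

z = ln(S₂/S₁) / ln(A₂/A₁) = ln(33/18) / ln(2.41/0.0557) = 0.6061 / 3.7674 = 0.1609
c = S₁ / A₁^z = 18 / 0.0557^0.1609 = 18 / 0.6284 = 28.65

28.6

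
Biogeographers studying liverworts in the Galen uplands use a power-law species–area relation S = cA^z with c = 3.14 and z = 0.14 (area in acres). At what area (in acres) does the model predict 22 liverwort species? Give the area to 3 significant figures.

1090000 acres

22 = 3.14 × A^0.14  ⇒  A^0.14 = 22/3.14 = 7.006
ln A = ln(7.006) / 0.14 = 1.9468 / 0.14 = 13.9059
A = e^13.9059 ≈ 1094551 acres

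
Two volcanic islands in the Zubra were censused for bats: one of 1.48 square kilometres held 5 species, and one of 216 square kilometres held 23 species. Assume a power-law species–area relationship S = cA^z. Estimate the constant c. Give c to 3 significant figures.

4.43

z = ln(S₂/S₁) / ln(A₂/A₁) = ln(23/5) / ln(216/1.48) = 1.5261 / 4.9832 = 0.3062
c = S₁ / A₁^z = 5 / 1.48^0.3062 = 5 / 1.128 = 4.434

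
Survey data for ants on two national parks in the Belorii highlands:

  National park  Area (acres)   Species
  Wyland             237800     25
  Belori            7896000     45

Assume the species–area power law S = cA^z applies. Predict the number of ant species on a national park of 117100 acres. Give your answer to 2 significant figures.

22

z = ln(45/25) / ln(7896000/237800) = 0.5878 / 3.5027 = 0.1678
c = 25 / 237800^0.1678 = 25 / 7.983 = 3.132
S₃ = 3.132 × 117100^0.1678 = 3.132 × 7.089 ≈ 22.2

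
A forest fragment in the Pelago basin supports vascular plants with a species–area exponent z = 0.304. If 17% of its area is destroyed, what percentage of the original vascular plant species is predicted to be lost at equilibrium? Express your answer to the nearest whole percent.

S_new/S_old = (A_new/A_old)^z = 0.83^0.304
= exp(0.304 × ln 0.83) = exp(0.304 × -0.1863) = exp(-0.0566) ≈ 0.9449
Fraction lost = 1 − 0.9449 = 0.05507

6%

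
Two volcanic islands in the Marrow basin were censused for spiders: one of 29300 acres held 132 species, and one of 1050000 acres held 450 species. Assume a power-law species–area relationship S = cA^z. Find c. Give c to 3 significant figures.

3.89

z = ln(S₂/S₁) / ln(A₂/A₁) = ln(450/132) / ln(1050000/29300) = 1.2264 / 3.5790 = 0.3427
c = S₁ / A₁^z = 132 / 29300^0.3427 = 132 / 33.94 = 3.889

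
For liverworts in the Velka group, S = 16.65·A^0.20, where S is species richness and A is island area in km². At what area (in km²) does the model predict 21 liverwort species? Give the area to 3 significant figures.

3.19 km²

21 = 16.65 × A^0.2  ⇒  A^0.2 = 21/16.65 = 1.261
ln A = ln(1.261) / 0.2 = 0.2321 / 0.2 = 1.1606
A = e^1.1606 ≈ 3.192 km²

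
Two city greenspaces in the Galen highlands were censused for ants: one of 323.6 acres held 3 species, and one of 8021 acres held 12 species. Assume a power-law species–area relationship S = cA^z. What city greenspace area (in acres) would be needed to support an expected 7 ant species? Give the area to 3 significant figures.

2300 acres

z = ln(12/3) / ln(8021/323.6) = 1.3863 / 3.2103 = 0.4318
c = 3 / 323.6^0.4318 = 3 / 12.13 = 0.2473
A = (7/0.2473)^(1/0.4318) ⇒ ln A = ln(28.3)/0.4318 = 7.7416
A = e^7.7416 ≈ 2302 acres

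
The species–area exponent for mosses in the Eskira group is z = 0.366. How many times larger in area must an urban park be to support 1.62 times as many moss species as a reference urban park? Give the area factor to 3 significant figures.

3.74

(A₂/A₁)^0.366 = 1.62, so A₂/A₁ = 1.62^(1/0.366) = 1.62^2.732
ln(A₂/A₁) = ln 1.62 / 0.366 = 0.4824 / 0.366 = 1.3181
A₂/A₁ = e^1.3181 ≈ 3.736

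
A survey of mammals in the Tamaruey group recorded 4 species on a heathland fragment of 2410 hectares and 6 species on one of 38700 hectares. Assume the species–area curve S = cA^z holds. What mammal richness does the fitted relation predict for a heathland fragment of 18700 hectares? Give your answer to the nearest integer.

z = ln(6/4) / ln(38700/2410) = 0.4055 / 2.7762 = 0.1460
c = 4 / 2410^0.1460 = 4 / 3.118 = 1.283
S₃ = 1.283 × 18700^0.1460 = 1.283 × 4.206 ≈ 5.395

5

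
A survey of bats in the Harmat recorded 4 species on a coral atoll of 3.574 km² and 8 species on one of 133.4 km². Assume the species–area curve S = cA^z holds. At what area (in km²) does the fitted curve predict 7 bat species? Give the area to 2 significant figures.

z = ln(8/4) / ln(133.4/3.574) = 0.6931 / 3.6197 = 0.1915
c = 4 / 3.574^0.1915 = 4 / 1.276 = 3.134
A = (7/3.134)^(1/0.1915) ⇒ ln A = ln(2.233)/0.1915 = 4.1960
A = e^4.1960 ≈ 66.42 km²

66 km²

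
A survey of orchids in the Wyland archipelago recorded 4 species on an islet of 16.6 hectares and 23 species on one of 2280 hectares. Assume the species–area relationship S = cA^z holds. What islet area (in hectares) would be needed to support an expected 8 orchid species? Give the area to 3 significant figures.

z = ln(23/4) / ln(2280/16.6) = 1.7492 / 4.9225 = 0.3553
c = 4 / 16.6^0.3553 = 4 / 2.714 = 1.474
A = (8/1.474)^(1/0.3553) ⇒ ln A = ln(5.427)/0.3553 = 4.7600
A = e^4.7600 ≈ 116.7 hectares

117 hectares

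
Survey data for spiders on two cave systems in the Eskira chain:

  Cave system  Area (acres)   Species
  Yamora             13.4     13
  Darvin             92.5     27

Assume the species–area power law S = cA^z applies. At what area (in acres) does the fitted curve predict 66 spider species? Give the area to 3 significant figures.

982 acres

z = ln(27/13) / ln(92.5/13.4) = 0.7309 / 1.9320 = 0.3783
c = 13 / 13.4^0.3783 = 13 / 2.669 = 4.87
A = (66/4.87)^(1/0.3783) ⇒ ln A = ln(13.55)/0.3783 = 6.8898
A = e^6.8898 ≈ 982.2 acres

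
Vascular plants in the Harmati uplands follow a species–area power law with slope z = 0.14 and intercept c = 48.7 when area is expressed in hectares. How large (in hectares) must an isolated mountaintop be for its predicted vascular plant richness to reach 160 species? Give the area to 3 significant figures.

160 = 48.7 × A^0.14  ⇒  A^0.14 = 160/48.7 = 3.285
ln A = ln(3.285) / 0.14 = 1.1895 / 0.14 = 8.4964
A = e^8.4964 ≈ 4897 hectares

4900 hectares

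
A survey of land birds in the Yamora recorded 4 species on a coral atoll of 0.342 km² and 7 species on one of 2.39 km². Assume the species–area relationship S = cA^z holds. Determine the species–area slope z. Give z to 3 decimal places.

Taking logs: ln S = ln c + z ln A, so z = (ln S₂ − ln S₁)/(ln A₂ − ln A₁).
z = ln(7/4) / ln(2.39/0.342) = ln(1.75) / ln(6.988) = 0.5596 / 1.9442 = 0.2878

0.288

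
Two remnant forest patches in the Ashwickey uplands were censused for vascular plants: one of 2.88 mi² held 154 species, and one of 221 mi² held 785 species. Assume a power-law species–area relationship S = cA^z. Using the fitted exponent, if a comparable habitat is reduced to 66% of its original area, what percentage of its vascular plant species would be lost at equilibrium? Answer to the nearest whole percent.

z = ln(785/154) / ln(221/2.88) = 1.6287 / 4.3404 = 0.3753
S_new/S_old = (A_new/A_old)^z = 0.66^0.3753 = exp(0.3753 × -0.4155) = 0.8556
Fraction lost = 1 − 0.8556 = 0.1444

14%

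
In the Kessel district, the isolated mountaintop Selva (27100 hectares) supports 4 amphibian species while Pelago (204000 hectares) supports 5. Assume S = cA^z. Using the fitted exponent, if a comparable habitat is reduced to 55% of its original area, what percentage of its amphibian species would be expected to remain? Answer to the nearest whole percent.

94%

z = ln(5/4) / ln(204000/27100) = 0.2231 / 2.0186 = 0.1105
S_new/S_old = (A_new/A_old)^z = 0.55^0.1105 = exp(0.1105 × -0.5978) = 0.936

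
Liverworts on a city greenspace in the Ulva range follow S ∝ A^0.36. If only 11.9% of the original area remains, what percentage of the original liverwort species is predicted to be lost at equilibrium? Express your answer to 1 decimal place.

53.5%

S_new/S_old = (A_new/A_old)^z = 0.119^0.36
= exp(0.36 × ln 0.119) = exp(0.36 × -2.1286) = exp(-0.7663) ≈ 0.4647
Fraction lost = 1 − 0.4647 = 0.5353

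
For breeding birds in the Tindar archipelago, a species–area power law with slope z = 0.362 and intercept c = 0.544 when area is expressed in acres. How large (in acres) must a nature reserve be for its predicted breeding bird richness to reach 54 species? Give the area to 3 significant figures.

328000 acres

54 = 0.544 × A^0.362  ⇒  A^0.362 = 54/0.544 = 99.26
ln A = ln(99.26) / 0.362 = 4.5978 / 0.362 = 12.7011
A = e^12.7011 ≈ 328101 acres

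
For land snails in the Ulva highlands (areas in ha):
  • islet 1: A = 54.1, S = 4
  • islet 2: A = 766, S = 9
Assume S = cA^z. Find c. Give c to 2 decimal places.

1.18

z = ln(S₂/S₁) / ln(A₂/A₁) = ln(9/4) / ln(766/54.1) = 0.8109 / 2.6503 = 0.3060
c = S₁ / A₁^z = 4 / 54.1^0.3060 = 4 / 3.391 = 1.18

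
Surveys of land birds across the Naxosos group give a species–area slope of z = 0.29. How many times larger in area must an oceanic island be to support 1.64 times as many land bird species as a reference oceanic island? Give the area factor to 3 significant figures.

5.51

(A₂/A₁)^0.29 = 1.64, so A₂/A₁ = 1.64^(1/0.29) = 1.64^3.448
ln(A₂/A₁) = ln 1.64 / 0.29 = 0.4947 / 0.29 = 1.7058
A₂/A₁ = e^1.7058 ≈ 5.506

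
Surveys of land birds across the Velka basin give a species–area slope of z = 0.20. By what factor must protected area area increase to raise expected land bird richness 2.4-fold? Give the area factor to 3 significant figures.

(A₂/A₁)^0.2 = 2.4, so A₂/A₁ = 2.4^(1/0.2) = 2.4^5
ln(A₂/A₁) = ln 2.4 / 0.2 = 0.8755 / 0.2 = 4.3773
A₂/A₁ = e^4.3773 ≈ 79.63

79.6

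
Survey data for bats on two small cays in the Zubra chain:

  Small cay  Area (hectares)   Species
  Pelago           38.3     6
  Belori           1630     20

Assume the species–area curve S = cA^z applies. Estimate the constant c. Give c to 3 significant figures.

z = ln(S₂/S₁) / ln(A₂/A₁) = ln(20/6) / ln(1630/38.3) = 1.2040 / 3.7509 = 0.3210
c = S₁ / A₁^z = 6 / 38.3^0.3210 = 6 / 3.222 = 1.862

1.86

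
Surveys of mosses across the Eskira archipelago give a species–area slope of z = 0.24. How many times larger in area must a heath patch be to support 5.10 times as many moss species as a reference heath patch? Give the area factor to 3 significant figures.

888

(A₂/A₁)^0.24 = 5.1, so A₂/A₁ = 5.1^(1/0.24) = 5.1^4.167
ln(A₂/A₁) = ln 5.1 / 0.24 = 1.6292 / 0.24 = 6.7885
A₂/A₁ = e^6.7885 ≈ 887.6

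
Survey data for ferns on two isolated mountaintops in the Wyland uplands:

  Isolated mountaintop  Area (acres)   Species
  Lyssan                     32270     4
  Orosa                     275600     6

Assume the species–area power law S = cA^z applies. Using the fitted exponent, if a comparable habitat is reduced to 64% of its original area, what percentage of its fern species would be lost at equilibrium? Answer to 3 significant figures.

z = ln(6/4) / ln(275600/32270) = 0.4055 / 2.1448 = 0.1890
S_new/S_old = (A_new/A_old)^z = 0.64^0.1890 = exp(0.1890 × -0.4463) = 0.9191
Fraction lost = 1 − 0.9191 = 0.08091

8.09%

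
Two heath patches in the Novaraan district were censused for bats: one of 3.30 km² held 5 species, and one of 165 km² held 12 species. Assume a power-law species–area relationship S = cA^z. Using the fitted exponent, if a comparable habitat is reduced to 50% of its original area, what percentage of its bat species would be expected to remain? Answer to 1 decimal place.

85.6%

z = ln(12/5) / ln(165/3.3) = 0.8755 / 3.9120 = 0.2238
S_new/S_old = (A_new/A_old)^z = 0.5^0.2238 = exp(0.2238 × -0.6931) = 0.8563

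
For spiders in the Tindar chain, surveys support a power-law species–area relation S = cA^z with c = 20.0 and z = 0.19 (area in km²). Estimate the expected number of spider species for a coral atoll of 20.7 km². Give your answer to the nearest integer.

S = 20 × 20.7^0.19
ln S = ln 20 + 0.19 × ln 20.7 = 2.9957 + 0.19 × 3.0301 = 3.5715
S = e^3.5715 ≈ 35.57

36 species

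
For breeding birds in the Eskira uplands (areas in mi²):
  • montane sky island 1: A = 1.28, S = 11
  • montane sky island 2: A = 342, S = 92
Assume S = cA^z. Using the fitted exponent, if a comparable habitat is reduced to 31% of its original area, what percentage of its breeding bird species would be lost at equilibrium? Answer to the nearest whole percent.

36%

z = ln(92/11) / ln(342/1.28) = 2.1239 / 5.5880 = 0.3801
S_new/S_old = (A_new/A_old)^z = 0.31^0.3801 = exp(0.3801 × -1.1712) = 0.6407
Fraction lost = 1 − 0.6407 = 0.3593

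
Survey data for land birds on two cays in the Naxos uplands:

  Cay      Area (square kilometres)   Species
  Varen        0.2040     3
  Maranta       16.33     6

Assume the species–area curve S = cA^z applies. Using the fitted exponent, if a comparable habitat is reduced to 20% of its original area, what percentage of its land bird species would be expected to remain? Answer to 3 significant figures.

77.5%

z = ln(6/3) / ln(16.33/0.204) = 0.6931 / 4.3826 = 0.1582
S_new/S_old = (A_new/A_old)^z = 0.2^0.1582 = exp(0.1582 × -1.6094) = 0.7753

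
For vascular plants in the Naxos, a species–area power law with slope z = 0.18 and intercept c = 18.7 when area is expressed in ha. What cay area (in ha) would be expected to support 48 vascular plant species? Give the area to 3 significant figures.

48 = 18.7 × A^0.18  ⇒  A^0.18 = 48/18.7 = 2.567
ln A = ln(2.567) / 0.18 = 0.9427 / 0.18 = 5.2371
A = e^5.2371 ≈ 188.1 ha

188 ha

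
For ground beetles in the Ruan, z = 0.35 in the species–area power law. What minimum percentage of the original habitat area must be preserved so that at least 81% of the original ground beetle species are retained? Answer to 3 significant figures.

Need (A_new/A_old)^0.35 = 0.81, so A_new/A_old = 0.81^(1/0.35) = 0.81^2.857
ln(A_new/A_old) = ln 0.81 / 0.35 = -0.2107 / 0.35 = -0.6021
A_new/A_old = e^-0.6021 ≈ 0.5477

54.8%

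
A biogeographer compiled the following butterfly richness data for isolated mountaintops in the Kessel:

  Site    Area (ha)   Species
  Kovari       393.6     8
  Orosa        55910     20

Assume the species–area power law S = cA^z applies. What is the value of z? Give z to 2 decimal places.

0.18

Taking logs: ln S = ln c + z ln A, so z = (ln S₂ − ln S₁)/(ln A₂ − ln A₁).
z = ln(20/8) / ln(55910/393.6) = ln(2.5) / ln(142) = 0.9163 / 4.9562 = 0.1849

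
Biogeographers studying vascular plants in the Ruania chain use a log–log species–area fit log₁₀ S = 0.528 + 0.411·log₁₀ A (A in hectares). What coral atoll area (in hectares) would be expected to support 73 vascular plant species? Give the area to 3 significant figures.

73 = 3.373 × A^0.411  ⇒  A^0.411 = 73/3.373 = 21.64
ln A = ln(21.64) / 0.411 = 3.0747 / 0.411 = 7.4810
A = e^7.4810 ≈ 1774 hectares

1770 hectares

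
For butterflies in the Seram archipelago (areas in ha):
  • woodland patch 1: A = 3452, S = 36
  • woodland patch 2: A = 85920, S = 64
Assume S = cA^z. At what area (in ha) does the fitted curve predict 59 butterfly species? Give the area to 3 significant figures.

54500 ha

z = ln(64/36) / ln(85920/3452) = 0.5754 / 3.2145 = 0.1790
c = 36 / 3452^0.1790 = 36 / 4.298 = 8.376
A = (59/8.376)^(1/0.1790) ⇒ ln A = ln(7.044)/0.1790 = 10.9067
A = e^10.9067 ≈ 54541 ha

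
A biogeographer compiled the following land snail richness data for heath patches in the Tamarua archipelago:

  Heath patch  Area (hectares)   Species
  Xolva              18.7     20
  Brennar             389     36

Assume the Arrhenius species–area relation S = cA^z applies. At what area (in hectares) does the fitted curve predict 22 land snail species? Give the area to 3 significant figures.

z = ln(36/20) / ln(389/18.7) = 0.5878 / 3.0351 = 0.1937
c = 20 / 18.7^0.1937 = 20 / 1.763 = 11.34
A = (22/11.34)^(1/0.1937) ⇒ ln A = ln(1.94)/0.1937 = 3.4207
A = e^3.4207 ≈ 30.59 hectares

30.6 hectares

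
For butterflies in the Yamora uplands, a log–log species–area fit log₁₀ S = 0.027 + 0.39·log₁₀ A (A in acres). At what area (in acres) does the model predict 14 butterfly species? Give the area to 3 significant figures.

741 acres

14 = 1.064 × A^0.39  ⇒  A^0.39 = 14/1.064 = 13.16
ln A = ln(13.16) / 0.39 = 2.5769 / 0.39 = 6.6074
A = e^6.6074 ≈ 740.6 acres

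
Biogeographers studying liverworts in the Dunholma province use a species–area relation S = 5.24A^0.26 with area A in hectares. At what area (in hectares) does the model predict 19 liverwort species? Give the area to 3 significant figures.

142 hectares

19 = 5.24 × A^0.26  ⇒  A^0.26 = 19/5.24 = 3.626
ln A = ln(3.626) / 0.26 = 1.2881 / 0.26 = 4.9543
A = e^4.9543 ≈ 141.8 hectares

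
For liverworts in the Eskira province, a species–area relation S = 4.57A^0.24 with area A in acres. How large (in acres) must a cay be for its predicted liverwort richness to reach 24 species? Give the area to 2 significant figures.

1000 acres

24 = 4.57 × A^0.24  ⇒  A^0.24 = 24/4.57 = 5.252
ln A = ln(5.252) / 0.24 = 1.6585 / 0.24 = 6.9106
A = e^6.9106 ≈ 1003 acres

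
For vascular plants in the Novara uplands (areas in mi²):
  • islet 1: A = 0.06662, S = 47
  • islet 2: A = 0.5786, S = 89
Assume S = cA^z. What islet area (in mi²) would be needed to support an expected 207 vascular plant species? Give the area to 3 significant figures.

10.1 mi²

z = ln(89/47) / ln(0.5786/0.06662) = 0.6385 / 2.1616 = 0.2954
c = 47 / 0.06662^0.2954 = 47 / 0.4493 = 104.6
A = (207/104.6)^(1/0.2954) ⇒ ln A = ln(1.979)/0.2954 = 2.3105
A = e^2.3105 ≈ 10.08 mi²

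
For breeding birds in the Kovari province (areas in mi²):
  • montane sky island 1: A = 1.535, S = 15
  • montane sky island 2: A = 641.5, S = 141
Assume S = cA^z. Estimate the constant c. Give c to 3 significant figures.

z = ln(S₂/S₁) / ln(A₂/A₁) = ln(141/15) / ln(641.5/1.535) = 2.2407 / 6.0353 = 0.3713
c = S₁ / A₁^z = 15 / 1.535^0.3713 = 15 / 1.172 = 12.79

12.8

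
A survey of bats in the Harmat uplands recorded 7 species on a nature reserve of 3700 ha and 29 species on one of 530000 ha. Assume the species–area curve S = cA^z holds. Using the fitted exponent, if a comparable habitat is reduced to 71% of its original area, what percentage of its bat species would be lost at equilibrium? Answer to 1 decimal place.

9.3%

z = ln(29/7) / ln(530000/3700) = 1.4214 / 4.9645 = 0.2863
S_new/S_old = (A_new/A_old)^z = 0.71^0.2863 = exp(0.2863 × -0.3425) = 0.9066
Fraction lost = 1 − 0.9066 = 0.0934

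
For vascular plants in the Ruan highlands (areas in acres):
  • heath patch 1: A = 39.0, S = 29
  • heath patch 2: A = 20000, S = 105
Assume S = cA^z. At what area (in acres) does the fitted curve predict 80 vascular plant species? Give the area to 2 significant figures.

z = ln(105/29) / ln(20000/39) = 1.2867 / 6.2399 = 0.2062
c = 29 / 39^0.2062 = 29 / 2.129 = 13.62
A = (80/13.62)^(1/0.2062) ⇒ ln A = ln(5.872)/0.2062 = 8.5847
A = e^8.5847 ≈ 5349 acres

5300 acres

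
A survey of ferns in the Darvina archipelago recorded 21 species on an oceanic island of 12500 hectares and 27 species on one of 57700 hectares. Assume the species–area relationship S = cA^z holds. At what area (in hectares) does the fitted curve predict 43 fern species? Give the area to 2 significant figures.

980000 hectares

z = ln(27/21) / ln(57700/12500) = 0.2513 / 1.5295 = 0.1643
c = 21 / 12500^0.1643 = 21 / 4.711 = 4.457
A = (43/4.457)^(1/0.1643) ⇒ ln A = ln(9.647)/0.1643 = 13.7953
A = e^13.7953 ≈ 979960 hectares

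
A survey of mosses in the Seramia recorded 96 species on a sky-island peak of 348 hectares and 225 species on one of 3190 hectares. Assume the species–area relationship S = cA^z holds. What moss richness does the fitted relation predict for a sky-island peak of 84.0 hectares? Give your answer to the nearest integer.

z = ln(225/96) / ln(3190/348) = 0.8518 / 2.2156 = 0.3844
c = 96 / 348^0.3844 = 96 / 9.486 = 10.12
S₃ = 10.12 × 84^0.3844 = 10.12 × 5.492 ≈ 55.58

56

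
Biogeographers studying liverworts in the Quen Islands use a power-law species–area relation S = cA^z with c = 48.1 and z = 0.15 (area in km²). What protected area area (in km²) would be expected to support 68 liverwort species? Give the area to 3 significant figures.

68 = 48.1 × A^0.15  ⇒  A^0.15 = 68/48.1 = 1.414
ln A = ln(1.414) / 0.15 = 0.3462 / 0.15 = 2.3082
A = e^2.3082 ≈ 10.06 km²

10.1 km²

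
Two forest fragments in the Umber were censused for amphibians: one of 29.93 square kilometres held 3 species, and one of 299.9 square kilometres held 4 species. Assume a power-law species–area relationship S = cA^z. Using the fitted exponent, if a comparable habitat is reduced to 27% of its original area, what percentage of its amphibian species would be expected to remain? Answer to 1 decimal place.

z = ln(4/3) / ln(299.9/29.93) = 0.2877 / 2.3046 = 0.1248
S_new/S_old = (A_new/A_old)^z = 0.27^0.1248 = exp(0.1248 × -1.3093) = 0.8492

84.9%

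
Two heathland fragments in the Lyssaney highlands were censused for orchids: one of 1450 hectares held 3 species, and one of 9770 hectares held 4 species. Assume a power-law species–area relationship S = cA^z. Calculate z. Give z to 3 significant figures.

0.151

Taking logs: ln S = ln c + z ln A, so z = (ln S₂ − ln S₁)/(ln A₂ − ln A₁).
z = ln(4/3) / ln(9770/1450) = ln(1.333) / ln(6.738) = 0.2877 / 1.9078 = 0.1508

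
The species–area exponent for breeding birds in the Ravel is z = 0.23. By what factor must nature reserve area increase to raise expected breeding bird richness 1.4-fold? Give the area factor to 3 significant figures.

4.32

(A₂/A₁)^0.23 = 1.4, so A₂/A₁ = 1.4^(1/0.23) = 1.4^4.348
ln(A₂/A₁) = ln 1.4 / 0.23 = 0.3365 / 0.23 = 1.4629
A₂/A₁ = e^1.4629 ≈ 4.319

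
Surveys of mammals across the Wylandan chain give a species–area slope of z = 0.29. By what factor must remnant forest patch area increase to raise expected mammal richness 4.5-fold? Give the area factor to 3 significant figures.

179

(A₂/A₁)^0.29 = 4.5, so A₂/A₁ = 4.5^(1/0.29) = 4.5^3.448
ln(A₂/A₁) = ln 4.5 / 0.29 = 1.5041 / 0.29 = 5.1865
A₂/A₁ = e^5.1865 ≈ 178.8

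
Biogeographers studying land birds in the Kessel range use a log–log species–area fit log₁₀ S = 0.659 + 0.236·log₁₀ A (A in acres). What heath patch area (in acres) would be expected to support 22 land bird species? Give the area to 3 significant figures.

787 acres

22 = 4.56 × A^0.236  ⇒  A^0.236 = 22/4.56 = 4.824
ln A = ln(4.824) / 0.236 = 1.5736 / 0.236 = 6.6680
A = e^6.6680 ≈ 786.8 acres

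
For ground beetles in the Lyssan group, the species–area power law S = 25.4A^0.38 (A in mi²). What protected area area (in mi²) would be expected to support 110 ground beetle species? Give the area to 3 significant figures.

47.3 mi²

110 = 25.4 × A^0.38  ⇒  A^0.38 = 110/25.4 = 4.331
ln A = ln(4.331) / 0.38 = 1.4657 / 0.38 = 3.8572
A = e^3.8572 ≈ 47.33 mi²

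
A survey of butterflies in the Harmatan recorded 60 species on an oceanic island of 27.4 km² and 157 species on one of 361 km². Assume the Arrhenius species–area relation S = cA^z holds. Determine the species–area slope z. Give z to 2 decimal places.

Taking logs: ln S = ln c + z ln A, so z = (ln S₂ − ln S₁)/(ln A₂ − ln A₁).
z = ln(157/60) / ln(361/27.4) = ln(2.617) / ln(13.18) = 0.9619 / 2.5783 = 0.3731

0.37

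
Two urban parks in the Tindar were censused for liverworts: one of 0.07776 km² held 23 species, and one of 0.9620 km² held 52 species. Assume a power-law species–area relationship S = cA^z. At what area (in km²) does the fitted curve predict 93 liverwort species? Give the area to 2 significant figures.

z = ln(52/23) / ln(0.962/0.07776) = 0.8157 / 2.5154 = 0.3243
c = 23 / 0.07776^0.3243 = 23 / 0.4368 = 52.66
A = (93/52.66)^(1/0.3243) ⇒ ln A = ln(1.766)/0.3243 = 1.7539
A = e^1.7539 ≈ 5.777 km²

5.8 km²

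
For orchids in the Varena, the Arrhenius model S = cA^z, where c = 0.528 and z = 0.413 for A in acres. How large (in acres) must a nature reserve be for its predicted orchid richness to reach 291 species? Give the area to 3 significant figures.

4340000 acres

291 = 0.528 × A^0.413  ⇒  A^0.413 = 291/0.528 = 551.1
ln A = ln(551.1) / 0.413 = 6.3120 / 0.413 = 15.2833
A = e^15.2833 ≈ 4339415 acres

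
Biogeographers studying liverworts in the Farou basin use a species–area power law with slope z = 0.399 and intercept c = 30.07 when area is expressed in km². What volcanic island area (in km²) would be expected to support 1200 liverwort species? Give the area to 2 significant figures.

1200 = 30.07 × A^0.399  ⇒  A^0.399 = 1200/30.07 = 39.91
ln A = ln(39.91) / 0.399 = 3.6865 / 0.399 = 9.2395
A = e^9.2395 ≈ 10296 km²

10000 km²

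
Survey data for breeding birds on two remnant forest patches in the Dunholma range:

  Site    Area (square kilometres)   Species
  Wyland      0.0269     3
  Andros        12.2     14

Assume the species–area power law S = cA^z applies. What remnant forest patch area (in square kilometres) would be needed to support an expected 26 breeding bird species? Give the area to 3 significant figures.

z = ln(14/3) / ln(12.2/0.0269) = 1.5404 / 6.1171 = 0.2518
c = 3 / 0.0269^0.2518 = 3 / 0.4023 = 7.457
A = (26/7.457)^(1/0.2518) ⇒ ln A = ln(3.487)/0.2518 = 4.9596
A = e^4.9596 ≈ 142.5 square kilometres

143 square kilometres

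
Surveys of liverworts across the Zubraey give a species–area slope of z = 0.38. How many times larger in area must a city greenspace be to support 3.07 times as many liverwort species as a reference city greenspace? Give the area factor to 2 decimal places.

(A₂/A₁)^0.38 = 3.07, so A₂/A₁ = 3.07^(1/0.38) = 3.07^2.632
ln(A₂/A₁) = ln 3.07 / 0.38 = 1.1217 / 0.38 = 2.9518
A₂/A₁ = e^2.9518 ≈ 19.14

19.14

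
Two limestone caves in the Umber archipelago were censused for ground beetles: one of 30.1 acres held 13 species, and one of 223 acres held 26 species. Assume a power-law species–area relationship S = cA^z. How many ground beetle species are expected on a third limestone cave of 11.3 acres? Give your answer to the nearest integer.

z = ln(26/13) / ln(223/30.1) = 0.6931 / 2.0026 = 0.3461
c = 13 / 30.1^0.3461 = 13 / 3.249 = 4.001
S₃ = 4.001 × 11.3^0.3461 = 4.001 × 2.315 ≈ 9.261

9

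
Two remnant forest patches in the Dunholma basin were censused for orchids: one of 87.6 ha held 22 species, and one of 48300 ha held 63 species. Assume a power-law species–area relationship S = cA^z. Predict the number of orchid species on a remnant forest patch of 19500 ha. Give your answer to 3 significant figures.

54.2

z = ln(63/22) / ln(48300/87.6) = 1.0521 / 6.3124 = 0.1667
c = 22 / 87.6^0.1667 = 22 / 2.107 = 10.44
S₃ = 10.44 × 19500^0.1667 = 10.44 × 5.188 ≈ 54.16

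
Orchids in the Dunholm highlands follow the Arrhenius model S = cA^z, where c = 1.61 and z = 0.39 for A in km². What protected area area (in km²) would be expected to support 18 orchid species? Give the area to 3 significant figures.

488 km²

18 = 1.61 × A^0.39  ⇒  A^0.39 = 18/1.61 = 11.18
ln A = ln(11.18) / 0.39 = 2.4141 / 0.39 = 6.1901
A = e^6.1901 ≈ 487.9 km²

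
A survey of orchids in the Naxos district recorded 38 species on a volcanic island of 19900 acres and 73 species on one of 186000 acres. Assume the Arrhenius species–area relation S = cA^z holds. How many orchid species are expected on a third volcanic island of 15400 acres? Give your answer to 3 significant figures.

35.3

z = ln(73/38) / ln(186000/19900) = 0.6529 / 2.2350 = 0.2921
c = 38 / 19900^0.2921 = 38 / 18.02 = 2.109
S₃ = 2.109 × 15400^0.2921 = 2.109 × 16.72 ≈ 35.26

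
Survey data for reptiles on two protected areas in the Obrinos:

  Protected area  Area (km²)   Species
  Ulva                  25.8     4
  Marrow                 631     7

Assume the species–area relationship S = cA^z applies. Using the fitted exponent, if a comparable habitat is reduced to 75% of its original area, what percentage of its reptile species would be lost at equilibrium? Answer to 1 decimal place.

z = ln(7/4) / ln(631/25.8) = 0.5596 / 3.1969 = 0.1750
S_new/S_old = (A_new/A_old)^z = 0.75^0.1750 = exp(0.1750 × -0.2877) = 0.9509
Fraction lost = 1 − 0.9509 = 0.04911

4.9%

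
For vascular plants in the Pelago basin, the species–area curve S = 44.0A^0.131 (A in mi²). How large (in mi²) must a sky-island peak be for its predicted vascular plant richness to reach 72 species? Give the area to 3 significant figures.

42.9 mi²

72 = 44 × A^0.131  ⇒  A^0.131 = 72/44 = 1.636
ln A = ln(1.636) / 0.131 = 0.4925 / 0.131 = 3.7594
A = e^3.7594 ≈ 42.92 mi²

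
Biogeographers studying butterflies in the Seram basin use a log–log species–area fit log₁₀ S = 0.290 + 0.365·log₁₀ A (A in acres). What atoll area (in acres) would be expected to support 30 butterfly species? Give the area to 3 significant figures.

30 = 1.95 × A^0.365  ⇒  A^0.365 = 30/1.95 = 15.39
ln A = ln(15.39) / 0.365 = 2.7334 / 0.365 = 7.4889
A = e^7.4889 ≈ 1788 acres

1790 acres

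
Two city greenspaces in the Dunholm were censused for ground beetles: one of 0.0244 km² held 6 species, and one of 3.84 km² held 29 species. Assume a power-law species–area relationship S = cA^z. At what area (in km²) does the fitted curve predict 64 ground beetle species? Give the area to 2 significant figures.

z = ln(29/6) / ln(3.84/0.0244) = 1.5755 / 5.0586 = 0.3115
c = 6 / 0.0244^0.3115 = 6 / 0.3146 = 19.07
A = (64/19.07)^(1/0.3115) ⇒ ln A = ln(3.356)/0.3115 = 3.8871
A = e^3.8871 ≈ 48.77 km²

49 km²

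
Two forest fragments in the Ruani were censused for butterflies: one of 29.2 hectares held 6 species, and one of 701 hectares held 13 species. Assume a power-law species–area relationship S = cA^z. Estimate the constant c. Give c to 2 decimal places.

z = ln(S₂/S₁) / ln(A₂/A₁) = ln(13/6) / ln(701/29.2) = 0.7732 / 3.1783 = 0.2433
c = S₁ / A₁^z = 6 / 29.2^0.2433 = 6 / 2.272 = 2.64

2.64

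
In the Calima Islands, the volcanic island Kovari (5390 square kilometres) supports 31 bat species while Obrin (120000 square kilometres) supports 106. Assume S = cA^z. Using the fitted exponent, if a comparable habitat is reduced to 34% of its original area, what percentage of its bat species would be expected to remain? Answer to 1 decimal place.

65.2%

z = ln(106/31) / ln(120000/5390) = 1.2295 / 3.1029 = 0.3962
S_new/S_old = (A_new/A_old)^z = 0.34^0.3962 = exp(0.3962 × -1.0788) = 0.6522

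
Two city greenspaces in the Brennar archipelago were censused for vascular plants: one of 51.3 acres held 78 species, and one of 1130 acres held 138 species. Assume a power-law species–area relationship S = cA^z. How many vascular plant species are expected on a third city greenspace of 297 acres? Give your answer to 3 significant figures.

z = ln(138/78) / ln(1130/51.3) = 0.5705 / 3.0923 = 0.1845
c = 78 / 51.3^0.1845 = 78 / 2.068 = 37.72
S₃ = 37.72 × 297^0.1845 = 37.72 × 2.859 ≈ 107.8

108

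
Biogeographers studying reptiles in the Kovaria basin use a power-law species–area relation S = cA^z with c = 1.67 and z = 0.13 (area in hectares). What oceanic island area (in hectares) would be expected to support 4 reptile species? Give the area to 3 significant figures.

828 hectares

4 = 1.67 × A^0.13  ⇒  A^0.13 = 4/1.67 = 2.395
ln A = ln(2.395) / 0.13 = 0.8735 / 0.13 = 6.7190
A = e^6.7190 ≈ 828 hectares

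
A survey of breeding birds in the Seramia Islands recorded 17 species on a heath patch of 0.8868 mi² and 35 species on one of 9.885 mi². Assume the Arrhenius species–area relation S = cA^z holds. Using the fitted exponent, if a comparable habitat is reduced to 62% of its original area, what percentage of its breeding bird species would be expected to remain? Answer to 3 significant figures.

z = ln(35/17) / ln(9.885/0.8868) = 0.7221 / 2.4112 = 0.2995
S_new/S_old = (A_new/A_old)^z = 0.62^0.2995 = exp(0.2995 × -0.4780) = 0.8666

86.7%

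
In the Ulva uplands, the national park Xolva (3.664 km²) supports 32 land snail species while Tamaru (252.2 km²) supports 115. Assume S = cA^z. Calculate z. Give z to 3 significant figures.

0.302

Taking logs: ln S = ln c + z ln A, so z = (ln S₂ − ln S₁)/(ln A₂ − ln A₁).
z = ln(115/32) / ln(252.2/3.664) = ln(3.594) / ln(68.83) = 1.2792 / 4.2317 = 0.3023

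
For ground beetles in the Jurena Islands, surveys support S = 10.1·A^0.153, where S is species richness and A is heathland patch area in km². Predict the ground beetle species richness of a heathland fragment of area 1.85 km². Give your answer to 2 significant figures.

S = 10.1 × 1.85^0.153
ln S = ln 10.1 + 0.153 × ln 1.85 = 2.3125 + 0.153 × 0.6152 = 2.4067
S = e^2.4067 ≈ 11.1

11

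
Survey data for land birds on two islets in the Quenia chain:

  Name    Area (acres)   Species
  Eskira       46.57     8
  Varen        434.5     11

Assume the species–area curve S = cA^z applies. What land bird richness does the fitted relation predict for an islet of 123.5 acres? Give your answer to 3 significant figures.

z = ln(11/8) / ln(434.5/46.57) = 0.3185 / 2.2332 = 0.1426
c = 8 / 46.57^0.1426 = 8 / 1.729 = 4.626
S₃ = 4.626 × 123.5^0.1426 = 4.626 × 1.987 ≈ 9.194

9.19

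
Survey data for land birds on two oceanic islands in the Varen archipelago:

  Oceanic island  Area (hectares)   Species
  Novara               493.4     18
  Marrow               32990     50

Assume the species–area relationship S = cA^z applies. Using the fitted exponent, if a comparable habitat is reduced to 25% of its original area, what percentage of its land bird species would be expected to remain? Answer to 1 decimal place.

71.4%

z = ln(50/18) / ln(32990/493.4) = 1.0217 / 4.2026 = 0.2431
S_new/S_old = (A_new/A_old)^z = 0.25^0.2431 = exp(0.2431 × -1.3863) = 0.7139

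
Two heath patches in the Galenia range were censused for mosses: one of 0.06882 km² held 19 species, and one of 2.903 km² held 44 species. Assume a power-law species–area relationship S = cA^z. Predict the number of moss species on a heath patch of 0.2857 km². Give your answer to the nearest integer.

26

z = ln(44/19) / ln(2.903/0.06882) = 0.8398 / 3.7420 = 0.2244
c = 19 / 0.06882^0.2244 = 19 / 0.5485 = 34.64
S₃ = 34.64 × 0.2857^0.2244 = 34.64 × 0.7549 ≈ 26.15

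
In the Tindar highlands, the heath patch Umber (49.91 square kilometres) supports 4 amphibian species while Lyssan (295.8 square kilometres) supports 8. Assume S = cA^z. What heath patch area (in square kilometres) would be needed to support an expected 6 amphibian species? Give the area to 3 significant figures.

141 square kilometres

z = ln(8/4) / ln(295.8/49.91) = 0.6931 / 1.7795 = 0.3895
c = 4 / 49.91^0.3895 = 4 / 4.587 = 0.8721
A = (6/0.8721)^(1/0.3895) ⇒ ln A = ln(6.88)/0.3895 = 4.9511
A = e^4.9511 ≈ 141.3 square kilometres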